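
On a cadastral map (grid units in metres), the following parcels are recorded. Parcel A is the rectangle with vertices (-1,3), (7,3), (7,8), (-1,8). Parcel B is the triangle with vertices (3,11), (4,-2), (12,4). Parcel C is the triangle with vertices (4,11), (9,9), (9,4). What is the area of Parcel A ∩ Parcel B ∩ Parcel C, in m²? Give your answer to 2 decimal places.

The intersection is the polygon with vertices (6.857,8), (7,7.889), (7,6.8), (6.143,8).
By the shoelace formula its area is 0.51.

0.51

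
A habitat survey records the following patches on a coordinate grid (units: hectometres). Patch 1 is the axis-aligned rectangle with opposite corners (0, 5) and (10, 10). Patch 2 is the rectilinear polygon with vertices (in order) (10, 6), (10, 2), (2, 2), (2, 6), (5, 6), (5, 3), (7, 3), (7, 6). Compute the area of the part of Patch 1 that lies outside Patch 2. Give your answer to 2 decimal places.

44.00

|Patch 1| = 50, |Patch 1∩Patch 2| = 6.
|Patch 1 ∖ Patch 2| = |Patch 1| − |Patch 1∩Patch 2| = 50 − 6 = 44.00.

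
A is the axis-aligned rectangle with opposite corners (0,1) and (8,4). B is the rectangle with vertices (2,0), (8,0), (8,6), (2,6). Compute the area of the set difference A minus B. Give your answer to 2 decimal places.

6.00

|A∩B|: x∈[2,8], y∈[1,4] → 6·3 = 18.
|A| = 24.
|A ∖ B| = |A| − |A∩B| = 24 − 18 = 6.00.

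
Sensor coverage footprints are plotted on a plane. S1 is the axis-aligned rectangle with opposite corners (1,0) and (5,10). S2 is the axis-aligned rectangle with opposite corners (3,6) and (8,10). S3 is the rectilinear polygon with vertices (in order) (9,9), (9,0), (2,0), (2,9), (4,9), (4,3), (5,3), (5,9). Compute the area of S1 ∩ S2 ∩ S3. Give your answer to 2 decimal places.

3.00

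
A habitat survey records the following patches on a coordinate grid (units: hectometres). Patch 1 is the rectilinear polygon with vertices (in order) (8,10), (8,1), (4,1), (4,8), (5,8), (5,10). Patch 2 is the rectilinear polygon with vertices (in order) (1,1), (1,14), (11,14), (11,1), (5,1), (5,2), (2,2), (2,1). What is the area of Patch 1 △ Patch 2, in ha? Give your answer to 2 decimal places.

95.00

|Patch 1| = 34, |Patch 2| = 127, |Patch 1∩Patch 2| = 33.
|Patch 1 △ Patch 2| = |Patch 1| + |Patch 2| − 2·|Patch 1∩Patch 2| = 34 + 127 − 66 = 95.00.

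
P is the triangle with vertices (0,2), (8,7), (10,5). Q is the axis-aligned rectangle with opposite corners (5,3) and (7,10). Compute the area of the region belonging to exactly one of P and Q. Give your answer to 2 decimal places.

|P| = 13, |Q| = 14, |P∩Q| = 3.9.
|P △ Q| = |P| + |Q| − 2·|P∩Q| = 13 + 14 − 7.8 = 19.20.

19.20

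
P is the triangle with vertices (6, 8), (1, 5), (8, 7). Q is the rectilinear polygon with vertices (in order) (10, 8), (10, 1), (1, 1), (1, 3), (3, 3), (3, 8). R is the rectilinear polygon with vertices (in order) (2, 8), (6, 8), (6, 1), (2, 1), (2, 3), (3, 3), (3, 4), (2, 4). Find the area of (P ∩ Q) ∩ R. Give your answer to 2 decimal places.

The region (P ∩ Q) ∩ R is the polygon with vertices (3,5.571), (3,6.2), (6,8), (6,6.429).
By the shoelace formula its area is 3.30.

3.30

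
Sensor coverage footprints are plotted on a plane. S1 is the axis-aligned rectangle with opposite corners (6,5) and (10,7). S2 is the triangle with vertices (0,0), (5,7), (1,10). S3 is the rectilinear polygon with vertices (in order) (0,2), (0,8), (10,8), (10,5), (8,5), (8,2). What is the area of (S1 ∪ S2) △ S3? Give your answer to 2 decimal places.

32.69

|S1 ∪ S2| = 29.5.
|(S1 ∪ S2) ∩ S3| = 25.4048.
|(S1 ∪ S2) △ S3| = 29.5 + 54 − 50.8095 = 32.69.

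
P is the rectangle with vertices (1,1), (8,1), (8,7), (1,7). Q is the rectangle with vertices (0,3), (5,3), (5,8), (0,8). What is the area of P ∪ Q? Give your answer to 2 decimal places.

By inclusion–exclusion:
Individual areas: |P| = 42, |Q| = 25.
|P∩Q|: x∈[1,5], y∈[3,7] → 4·4 = 16.
|P ∪ Q| = 67 − 16 = 51.00.

51.00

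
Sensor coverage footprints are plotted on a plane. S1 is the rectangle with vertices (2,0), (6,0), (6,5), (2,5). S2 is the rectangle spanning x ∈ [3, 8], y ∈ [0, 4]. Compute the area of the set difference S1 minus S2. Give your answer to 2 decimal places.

8.00

|S1∩S2|: x∈[3,6], y∈[0,4] → 3·4 = 12.
|S1| = 20.
|S1 ∖ S2| = |S1| − |S1∩S2| = 20 − 12 = 8.00.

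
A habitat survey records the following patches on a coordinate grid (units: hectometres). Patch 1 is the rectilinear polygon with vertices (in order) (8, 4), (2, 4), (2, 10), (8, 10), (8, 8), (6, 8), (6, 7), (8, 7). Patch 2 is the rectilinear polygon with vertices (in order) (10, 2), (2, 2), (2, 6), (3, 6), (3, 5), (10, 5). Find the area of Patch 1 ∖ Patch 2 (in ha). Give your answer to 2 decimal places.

|Patch 1| = 34, |Patch 1∩Patch 2| = 7.
|Patch 1 ∖ Patch 2| = |Patch 1| − |Patch 1∩Patch 2| = 34 − 7 = 27.00.

27.00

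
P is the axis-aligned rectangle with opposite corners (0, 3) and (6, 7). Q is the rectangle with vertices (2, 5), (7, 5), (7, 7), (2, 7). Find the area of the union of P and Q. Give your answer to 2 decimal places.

By inclusion–exclusion:
Individual areas: |P| = 24, |Q| = 10.
|P∩Q|: x∈[2,6], y∈[5,7] → 4·2 = 8.
|P ∪ Q| = 34 − 8 = 26.00.

26.00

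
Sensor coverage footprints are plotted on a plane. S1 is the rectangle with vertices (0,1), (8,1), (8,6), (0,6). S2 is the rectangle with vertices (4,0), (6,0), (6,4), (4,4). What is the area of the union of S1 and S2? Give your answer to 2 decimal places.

42.00

By inclusion–exclusion:
Individual areas: |S1| = 40, |S2| = 8.
|S1∩S2|: x∈[4,6], y∈[1,4] → 2·3 = 6.
|S1 ∪ S2| = 48 − 6 = 42.00.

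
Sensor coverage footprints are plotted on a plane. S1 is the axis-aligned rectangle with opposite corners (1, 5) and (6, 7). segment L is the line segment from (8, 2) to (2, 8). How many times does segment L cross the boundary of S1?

The segment meets the boundary at (3,7), (5,5).

2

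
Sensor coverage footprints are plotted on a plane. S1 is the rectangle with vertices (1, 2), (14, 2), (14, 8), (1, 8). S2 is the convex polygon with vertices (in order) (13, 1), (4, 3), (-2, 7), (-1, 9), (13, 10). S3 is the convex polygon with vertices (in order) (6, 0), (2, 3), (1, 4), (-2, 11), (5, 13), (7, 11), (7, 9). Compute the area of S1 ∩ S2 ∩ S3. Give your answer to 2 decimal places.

The intersection is the polygon with vertices (6.889,8), (6.277,2.494), (4,3), (1,5), (1,8).
By the shoelace formula its area is 25.65.

25.65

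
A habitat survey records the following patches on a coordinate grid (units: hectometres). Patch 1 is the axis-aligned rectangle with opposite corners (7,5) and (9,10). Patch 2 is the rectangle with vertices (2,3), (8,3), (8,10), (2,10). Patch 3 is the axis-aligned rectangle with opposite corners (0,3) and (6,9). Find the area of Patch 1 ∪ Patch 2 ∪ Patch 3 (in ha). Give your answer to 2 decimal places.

59.00

By inclusion–exclusion:
Individual areas: |Patch 1| = 10, |Patch 2| = 42, |Patch 3| = 36.
|Patch 1∩Patch 2|: x∈[7,8], y∈[5,10] → 1·5 = 5.
|Patch 1∩Patch 3| = 0 (no overlap).
|Patch 2∩Patch 3|: x∈[2,6], y∈[3,9] → 4·6 = 24.
|Patch 1∩Patch 2∩Patch 3| = 0.
|Patch 1 ∪ Patch 2 ∪ Patch 3| = 88 − 29 + 0 = 59.00.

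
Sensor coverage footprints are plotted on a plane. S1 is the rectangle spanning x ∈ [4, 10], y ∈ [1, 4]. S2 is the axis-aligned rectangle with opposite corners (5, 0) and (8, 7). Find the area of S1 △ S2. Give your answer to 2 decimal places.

|S1∩S2|: x∈[5,8], y∈[1,4] → 3·3 = 9.
|S1 △ S2| = |S1| + |S2| − 2·|S1∩S2| = 18 + 21 − 18 = 21.00.

21.00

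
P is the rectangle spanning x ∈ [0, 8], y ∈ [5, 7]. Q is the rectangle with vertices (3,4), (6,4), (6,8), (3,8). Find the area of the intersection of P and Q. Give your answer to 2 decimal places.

6.00

|P∩Q|: x∈[3,6], y∈[5,7] → 3·2 = 6.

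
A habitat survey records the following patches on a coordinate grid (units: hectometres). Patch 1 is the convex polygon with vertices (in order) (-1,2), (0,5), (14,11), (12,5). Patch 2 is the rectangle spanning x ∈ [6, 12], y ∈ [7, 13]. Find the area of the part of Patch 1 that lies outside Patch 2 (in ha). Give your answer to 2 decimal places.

|Patch 1| = 54, |Patch 1∩Patch 2| = 11.1429.
|Patch 1 ∖ Patch 2| = |Patch 1| − |Patch 1∩Patch 2| = 54 − 11.1429 = 42.86.

42.86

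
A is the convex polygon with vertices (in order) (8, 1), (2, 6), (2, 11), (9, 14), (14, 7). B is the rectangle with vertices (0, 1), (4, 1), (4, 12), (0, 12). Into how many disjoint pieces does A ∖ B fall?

A ∖ B is a single connected region.

1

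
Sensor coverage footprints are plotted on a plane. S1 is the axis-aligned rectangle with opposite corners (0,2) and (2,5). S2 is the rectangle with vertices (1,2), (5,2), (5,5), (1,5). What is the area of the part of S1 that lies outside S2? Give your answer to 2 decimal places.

|S1∩S2|: x∈[1,2], y∈[2,5] → 1·3 = 3.
|S1| = 6.
|S1 ∖ S2| = |S1| − |S1∩S2| = 6 − 3 = 3.00.

3.00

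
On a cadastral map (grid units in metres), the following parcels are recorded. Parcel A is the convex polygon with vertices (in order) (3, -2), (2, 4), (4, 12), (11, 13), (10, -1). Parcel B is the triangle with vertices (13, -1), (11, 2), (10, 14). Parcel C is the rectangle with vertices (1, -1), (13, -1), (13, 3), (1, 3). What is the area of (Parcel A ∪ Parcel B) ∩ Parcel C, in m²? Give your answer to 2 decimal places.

34.01

|Parcel A ∪ Parcel B| = 115.9791.
|(Parcel A ∪ Parcel B) ∩ Parcel C| = 34.01.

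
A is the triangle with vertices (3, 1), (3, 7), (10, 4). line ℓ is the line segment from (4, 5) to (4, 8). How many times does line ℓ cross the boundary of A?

1

The segment meets the boundary at (4,6.571).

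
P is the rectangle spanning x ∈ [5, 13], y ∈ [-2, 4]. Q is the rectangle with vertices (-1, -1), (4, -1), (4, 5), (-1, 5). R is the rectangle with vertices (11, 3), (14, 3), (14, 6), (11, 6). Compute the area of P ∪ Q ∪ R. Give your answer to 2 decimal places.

85.00

By inclusion–exclusion:
Individual areas: |P| = 48, |Q| = 30, |R| = 9.
|P∩Q| = 0 (no overlap).
|P∩R|: x∈[11,13], y∈[3,4] → 2·1 = 2.
|Q∩R| = 0 (no overlap).
|P∩Q∩R| = 0.
|P ∪ Q ∪ R| = 87 − 2 + 0 = 85.00.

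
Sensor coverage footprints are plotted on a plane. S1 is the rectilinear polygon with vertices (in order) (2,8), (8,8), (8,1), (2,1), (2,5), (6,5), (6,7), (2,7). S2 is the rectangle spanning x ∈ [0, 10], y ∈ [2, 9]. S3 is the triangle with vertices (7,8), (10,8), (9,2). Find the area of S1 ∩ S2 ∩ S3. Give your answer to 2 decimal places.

1.50

The intersection is the polygon with vertices (8,5), (7,8), (8,8).
By the shoelace formula its area is 1.50.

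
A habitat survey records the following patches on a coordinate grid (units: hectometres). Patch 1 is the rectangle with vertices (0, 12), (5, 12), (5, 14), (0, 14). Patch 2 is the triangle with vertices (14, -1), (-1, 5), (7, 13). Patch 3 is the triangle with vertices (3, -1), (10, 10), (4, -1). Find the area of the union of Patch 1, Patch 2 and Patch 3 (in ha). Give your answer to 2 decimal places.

By inclusion–exclusion:
Individual areas: |Patch 1| = 10, |Patch 2| = 84, |Patch 3| = 5.5.
|Patch 1∩Patch 2| = 0.
|Patch 1∩Patch 3| = 0.
|Patch 2∩Patch 3| = 2.542.
|Patch 1∩Patch 2∩Patch 3| = 0.
|Patch 1 ∪ Patch 2 ∪ Patch 3| = 99.5 − 2.542 + 0 = 96.96.

96.96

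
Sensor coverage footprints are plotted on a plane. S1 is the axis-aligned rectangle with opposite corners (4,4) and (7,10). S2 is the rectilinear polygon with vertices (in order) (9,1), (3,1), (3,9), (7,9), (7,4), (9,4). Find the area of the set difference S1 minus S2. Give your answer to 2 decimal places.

|S1| = 18, |S1∩S2| = 15.
|S1 ∖ S2| = |S1| − |S1∩S2| = 18 − 15 = 3.00.

3.00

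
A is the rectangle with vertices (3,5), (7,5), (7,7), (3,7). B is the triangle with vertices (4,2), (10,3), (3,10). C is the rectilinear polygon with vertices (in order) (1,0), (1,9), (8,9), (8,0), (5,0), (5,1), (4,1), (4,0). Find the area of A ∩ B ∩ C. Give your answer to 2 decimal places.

6.50

The intersection is the polygon with vertices (3.625,5), (3.375,7), (6,7), (7,6), (7,5).
By the shoelace formula its area is 6.50.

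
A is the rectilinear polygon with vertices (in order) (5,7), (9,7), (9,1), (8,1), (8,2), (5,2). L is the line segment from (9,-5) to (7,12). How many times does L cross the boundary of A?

The segment meets the boundary at (7.588,7), (8.294,1).

2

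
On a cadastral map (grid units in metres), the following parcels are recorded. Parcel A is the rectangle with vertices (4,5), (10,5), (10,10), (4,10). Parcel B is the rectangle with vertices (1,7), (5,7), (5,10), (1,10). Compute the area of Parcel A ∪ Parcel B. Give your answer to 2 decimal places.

By inclusion–exclusion:
Individual areas: |Parcel A| = 30, |Parcel B| = 12.
|Parcel A∩Parcel B|: x∈[4,5], y∈[7,10] → 1·3 = 3.
|Parcel A ∪ Parcel B| = 42 − 3 = 39.00.

39.00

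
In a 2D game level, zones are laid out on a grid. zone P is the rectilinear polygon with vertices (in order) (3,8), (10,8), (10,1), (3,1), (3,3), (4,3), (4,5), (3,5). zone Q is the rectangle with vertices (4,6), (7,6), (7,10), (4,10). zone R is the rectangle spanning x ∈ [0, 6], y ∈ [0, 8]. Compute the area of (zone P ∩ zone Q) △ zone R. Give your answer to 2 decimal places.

|zone P ∩ zone Q| = 6.
|(zone P ∩ zone Q) ∩ zone R| = 4.
|(zone P ∩ zone Q) △ zone R| = 6 + 48 − 8 = 46.00.

46.00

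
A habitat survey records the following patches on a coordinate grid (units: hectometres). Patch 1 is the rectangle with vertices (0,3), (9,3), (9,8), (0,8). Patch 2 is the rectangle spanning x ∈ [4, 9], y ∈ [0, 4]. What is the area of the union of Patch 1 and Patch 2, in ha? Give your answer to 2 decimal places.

60.00

By inclusion–exclusion:
Individual areas: |Patch 1| = 45, |Patch 2| = 20.
|Patch 1∩Patch 2|: x∈[4,9], y∈[3,4] → 5·1 = 5.
|Patch 1 ∪ Patch 2| = 65 − 5 = 60.00.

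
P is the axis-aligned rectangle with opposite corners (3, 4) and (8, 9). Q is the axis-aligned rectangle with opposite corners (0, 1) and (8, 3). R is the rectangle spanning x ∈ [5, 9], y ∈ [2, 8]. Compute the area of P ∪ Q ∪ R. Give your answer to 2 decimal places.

By inclusion–exclusion:
Individual areas: |P| = 25, |Q| = 16, |R| = 24.
|P∩Q| = 0 (no overlap).
|P∩R|: x∈[5,8], y∈[4,8] → 3·4 = 12.
|Q∩R|: x∈[5,8], y∈[2,3] → 3·1 = 3.
|P∩Q∩R| = 0.
|P ∪ Q ∪ R| = 65 − 15 + 0 = 50.00.

50.00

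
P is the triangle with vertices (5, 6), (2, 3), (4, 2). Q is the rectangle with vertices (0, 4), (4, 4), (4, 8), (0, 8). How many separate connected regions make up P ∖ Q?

P ∖ Q is a single connected region.

1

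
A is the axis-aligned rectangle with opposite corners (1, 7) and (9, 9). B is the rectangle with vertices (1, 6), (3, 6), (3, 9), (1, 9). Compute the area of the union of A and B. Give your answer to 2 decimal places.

18.00

By inclusion–exclusion:
Individual areas: |A| = 16, |B| = 6.
|A∩B|: x∈[1,3], y∈[7,9] → 2·2 = 4.
|A ∪ B| = 22 − 4 = 18.00.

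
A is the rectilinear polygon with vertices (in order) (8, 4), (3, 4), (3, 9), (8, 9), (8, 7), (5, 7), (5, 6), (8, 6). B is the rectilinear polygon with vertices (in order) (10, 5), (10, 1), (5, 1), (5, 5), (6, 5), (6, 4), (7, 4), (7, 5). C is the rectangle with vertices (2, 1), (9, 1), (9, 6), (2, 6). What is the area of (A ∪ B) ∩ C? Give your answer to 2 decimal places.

23.00

|A ∪ B| = 39.
|(A ∪ B) ∩ C| = 23.00.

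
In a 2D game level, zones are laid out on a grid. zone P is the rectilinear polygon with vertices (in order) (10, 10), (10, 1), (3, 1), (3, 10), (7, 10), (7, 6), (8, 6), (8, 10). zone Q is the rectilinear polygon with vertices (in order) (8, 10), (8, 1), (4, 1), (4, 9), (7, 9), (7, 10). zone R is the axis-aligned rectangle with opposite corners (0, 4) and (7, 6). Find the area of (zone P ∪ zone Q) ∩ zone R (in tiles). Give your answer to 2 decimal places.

8.00

The region (zone P ∪ zone Q) ∩ zone R is the polygon with vertices (3,6), (7,6), (7,4), (3,4).
By the shoelace formula its area is 8.00.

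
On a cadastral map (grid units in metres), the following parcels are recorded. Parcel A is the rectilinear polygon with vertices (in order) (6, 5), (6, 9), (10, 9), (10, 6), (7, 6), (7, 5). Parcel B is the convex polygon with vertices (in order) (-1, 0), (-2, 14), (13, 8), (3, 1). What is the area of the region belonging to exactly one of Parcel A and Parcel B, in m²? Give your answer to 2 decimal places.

|Parcel A| = 13, |Parcel B| = 111, |Parcel A∩Parcel B| = 13.
|Parcel A △ Parcel B| = |Parcel A| + |Parcel B| − 2·|Parcel A∩Parcel B| = 13 + 111 − 26 = 98.00.

98.00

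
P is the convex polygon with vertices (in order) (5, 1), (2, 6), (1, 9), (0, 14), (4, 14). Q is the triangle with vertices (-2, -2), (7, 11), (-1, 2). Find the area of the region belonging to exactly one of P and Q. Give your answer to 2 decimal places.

40.99

|P| = 34, |Q| = 11.5, |P∩Q| = 2.2548.
|P △ Q| = |P| + |Q| − 2·|P∩Q| = 34 + 11.5 − 4.5096 = 40.99.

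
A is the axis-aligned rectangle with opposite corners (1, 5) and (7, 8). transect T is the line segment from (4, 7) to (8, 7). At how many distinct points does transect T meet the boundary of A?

The segment meets the boundary at (7,7).

1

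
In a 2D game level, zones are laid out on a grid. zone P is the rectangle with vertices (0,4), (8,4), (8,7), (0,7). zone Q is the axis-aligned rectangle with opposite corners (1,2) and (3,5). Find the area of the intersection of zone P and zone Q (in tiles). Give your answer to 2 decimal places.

2.00

|zone P∩zone Q|: x∈[1,3], y∈[4,5] → 2·1 = 2.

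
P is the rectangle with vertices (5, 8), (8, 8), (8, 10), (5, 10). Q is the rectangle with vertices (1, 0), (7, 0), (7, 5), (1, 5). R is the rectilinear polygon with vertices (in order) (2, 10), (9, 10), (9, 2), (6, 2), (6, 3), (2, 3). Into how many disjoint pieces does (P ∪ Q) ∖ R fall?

1

(P ∪ Q) ∖ R is a single connected region.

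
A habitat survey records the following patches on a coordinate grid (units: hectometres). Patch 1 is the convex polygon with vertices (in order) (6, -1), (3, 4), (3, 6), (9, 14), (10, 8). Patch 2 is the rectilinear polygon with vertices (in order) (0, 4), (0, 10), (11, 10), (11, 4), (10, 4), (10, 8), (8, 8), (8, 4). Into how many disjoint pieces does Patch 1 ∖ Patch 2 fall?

2

Patch 1 ∖ Patch 2 splits into 2 disjoint pieces (area 17.5, area 7.3333).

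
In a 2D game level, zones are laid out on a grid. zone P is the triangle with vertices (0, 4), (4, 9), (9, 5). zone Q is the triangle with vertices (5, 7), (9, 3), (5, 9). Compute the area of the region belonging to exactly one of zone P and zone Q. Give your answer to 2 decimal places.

18.53

|zone P| = 20.5, |zone Q| = 4, |zone P∩zone Q| = 2.9842.
|zone P △ zone Q| = |zone P| + |zone Q| − 2·|zone P∩zone Q| = 20.5 + 4 − 5.9685 = 18.53.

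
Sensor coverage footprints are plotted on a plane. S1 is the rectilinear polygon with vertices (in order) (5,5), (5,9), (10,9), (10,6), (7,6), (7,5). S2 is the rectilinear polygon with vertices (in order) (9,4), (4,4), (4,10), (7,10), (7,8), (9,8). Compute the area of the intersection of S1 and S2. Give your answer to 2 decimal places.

12.00

The intersection is the polygon with vertices (5,9), (7,9), (7,8), (9,8), (9,6), (7,6), (7,5), (5,5).
By the shoelace formula its area is 12.00.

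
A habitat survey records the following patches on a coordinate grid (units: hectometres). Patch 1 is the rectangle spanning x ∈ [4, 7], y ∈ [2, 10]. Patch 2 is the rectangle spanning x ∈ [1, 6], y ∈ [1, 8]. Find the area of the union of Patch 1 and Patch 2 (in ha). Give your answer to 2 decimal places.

By inclusion–exclusion:
Individual areas: |Patch 1| = 24, |Patch 2| = 35.
|Patch 1∩Patch 2|: x∈[4,6], y∈[2,8] → 2·6 = 12.
|Patch 1 ∪ Patch 2| = 59 − 12 = 47.00.

47.00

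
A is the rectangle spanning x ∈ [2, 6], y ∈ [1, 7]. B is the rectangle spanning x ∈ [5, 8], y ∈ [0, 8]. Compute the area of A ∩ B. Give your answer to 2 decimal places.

6.00

|A∩B|: x∈[5,6], y∈[1,7] → 1·6 = 6.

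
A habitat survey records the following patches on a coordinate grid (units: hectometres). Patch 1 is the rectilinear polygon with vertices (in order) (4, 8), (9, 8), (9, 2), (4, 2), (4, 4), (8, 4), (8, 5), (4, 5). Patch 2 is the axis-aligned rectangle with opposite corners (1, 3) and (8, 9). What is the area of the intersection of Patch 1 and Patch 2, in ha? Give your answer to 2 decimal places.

16.00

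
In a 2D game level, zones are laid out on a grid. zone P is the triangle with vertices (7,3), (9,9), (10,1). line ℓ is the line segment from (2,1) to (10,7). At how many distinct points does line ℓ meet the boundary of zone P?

The segment meets the boundary at (9.314,6.486), (7.778,5.333).

2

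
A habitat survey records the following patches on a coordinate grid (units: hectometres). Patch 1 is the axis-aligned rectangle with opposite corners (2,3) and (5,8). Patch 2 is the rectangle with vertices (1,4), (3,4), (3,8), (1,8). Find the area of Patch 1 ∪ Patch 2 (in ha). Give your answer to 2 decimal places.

19.00

By inclusion–exclusion:
Individual areas: |Patch 1| = 15, |Patch 2| = 8.
|Patch 1∩Patch 2|: x∈[2,3], y∈[4,8] → 1·4 = 4.
|Patch 1 ∪ Patch 2| = 23 − 4 = 19.00.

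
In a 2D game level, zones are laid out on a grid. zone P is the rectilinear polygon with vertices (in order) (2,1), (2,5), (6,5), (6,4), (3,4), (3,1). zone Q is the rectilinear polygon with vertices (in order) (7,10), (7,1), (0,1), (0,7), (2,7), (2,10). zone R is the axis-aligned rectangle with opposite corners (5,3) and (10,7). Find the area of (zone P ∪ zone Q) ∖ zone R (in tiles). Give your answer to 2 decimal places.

49.00

|zone P ∪ zone Q| = 57.
|(zone P ∪ zone Q) ∩ zone R| = 8.
|(zone P ∪ zone Q) ∖ zone R| = 57 − 8 = 49.00.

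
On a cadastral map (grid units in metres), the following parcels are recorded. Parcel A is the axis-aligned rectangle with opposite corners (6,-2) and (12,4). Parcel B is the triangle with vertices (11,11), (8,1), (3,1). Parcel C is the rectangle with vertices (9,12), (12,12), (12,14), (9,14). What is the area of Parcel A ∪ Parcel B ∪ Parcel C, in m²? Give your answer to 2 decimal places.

By inclusion–exclusion:
Individual areas: |Parcel A| = 36, |Parcel B| = 25, |Parcel C| = 6.
|Parcel A∩Parcel B| = 7.35.
|Parcel A∩Parcel C| = 0 (no overlap).
|Parcel B∩Parcel C| = 0.
|Parcel A∩Parcel B∩Parcel C| = 0.
|Parcel A ∪ Parcel B ∪ Parcel C| = 67 − 7.35 + 0 = 59.65.

59.65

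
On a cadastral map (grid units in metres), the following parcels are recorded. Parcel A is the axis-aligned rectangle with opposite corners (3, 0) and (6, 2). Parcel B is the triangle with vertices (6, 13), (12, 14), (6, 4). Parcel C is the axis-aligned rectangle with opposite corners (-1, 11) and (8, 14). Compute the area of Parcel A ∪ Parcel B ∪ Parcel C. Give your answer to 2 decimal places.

By inclusion–exclusion:
Individual areas: |Parcel A| = 6, |Parcel B| = 27, |Parcel C| = 27.
|Parcel A∩Parcel B| = 0.
|Parcel A∩Parcel C| = 0 (no overlap).
|Parcel B∩Parcel C| = 4.3333.
|Parcel A∩Parcel B∩Parcel C| = 0.
|Parcel A ∪ Parcel B ∪ Parcel C| = 60 − 4.3333 + 0 = 55.67.

55.67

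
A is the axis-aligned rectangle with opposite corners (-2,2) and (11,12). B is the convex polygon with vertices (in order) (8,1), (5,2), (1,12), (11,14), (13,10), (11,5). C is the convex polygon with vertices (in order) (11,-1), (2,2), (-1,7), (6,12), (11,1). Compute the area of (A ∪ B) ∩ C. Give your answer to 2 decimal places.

69.60

The region (A ∪ B) ∩ C is the polygon with vertices (8.75,2), (8,1), (5,2), (2,2), (-1,7), (6,12), (10.546,2).
By the shoelace formula its area is 69.60.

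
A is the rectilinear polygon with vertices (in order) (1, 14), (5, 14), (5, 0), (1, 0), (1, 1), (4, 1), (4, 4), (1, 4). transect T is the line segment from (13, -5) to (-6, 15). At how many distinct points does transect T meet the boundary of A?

The segment meets the boundary at (1,7.632), (5,3.421).

2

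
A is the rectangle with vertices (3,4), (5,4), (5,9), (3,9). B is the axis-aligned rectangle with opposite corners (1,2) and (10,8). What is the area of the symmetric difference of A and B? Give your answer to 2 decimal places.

|A∩B|: x∈[3,5], y∈[4,8] → 2·4 = 8.
|A △ B| = |A| + |B| − 2·|A∩B| = 10 + 54 − 16 = 48.00.

48.00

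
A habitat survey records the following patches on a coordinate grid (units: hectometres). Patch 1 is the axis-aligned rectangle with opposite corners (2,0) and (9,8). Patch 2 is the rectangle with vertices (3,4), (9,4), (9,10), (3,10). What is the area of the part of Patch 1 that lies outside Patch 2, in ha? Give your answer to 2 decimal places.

|Patch 1∩Patch 2|: x∈[3,9], y∈[4,8] → 6·4 = 24.
|Patch 1| = 56.
|Patch 1 ∖ Patch 2| = |Patch 1| − |Patch 1∩Patch 2| = 56 − 24 = 32.00.

32.00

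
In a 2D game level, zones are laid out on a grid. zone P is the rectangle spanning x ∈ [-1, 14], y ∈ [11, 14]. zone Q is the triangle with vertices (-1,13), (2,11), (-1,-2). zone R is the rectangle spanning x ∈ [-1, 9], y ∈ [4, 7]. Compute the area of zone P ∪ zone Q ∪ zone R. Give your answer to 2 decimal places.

By inclusion–exclusion:
Individual areas: |zone P| = 45, |zone Q| = 22.5, |zone R| = 30.
|zone P∩zone Q| = 3.
|zone P∩zone R| = 0 (no overlap).
|zone Q∩zone R| = 5.1923.
|zone P∩zone Q∩zone R| = 0.
|zone P ∪ zone Q ∪ zone R| = 97.5 − 8.1923 + 0 = 89.31.

89.31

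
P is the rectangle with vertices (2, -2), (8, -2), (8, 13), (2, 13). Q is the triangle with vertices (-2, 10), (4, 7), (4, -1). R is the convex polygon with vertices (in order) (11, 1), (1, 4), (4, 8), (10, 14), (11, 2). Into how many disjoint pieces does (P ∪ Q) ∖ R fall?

2

(P ∪ Q) ∖ R splits into 2 disjoint pieces (area 34.2105, area 29.1482).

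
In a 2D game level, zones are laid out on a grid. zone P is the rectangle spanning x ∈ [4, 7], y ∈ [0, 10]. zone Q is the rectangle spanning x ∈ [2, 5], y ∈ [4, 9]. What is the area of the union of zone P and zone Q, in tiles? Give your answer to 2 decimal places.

40.00

By inclusion–exclusion:
Individual areas: |zone P| = 30, |zone Q| = 15.
|zone P∩zone Q|: x∈[4,5], y∈[4,9] → 1·5 = 5.
|zone P ∪ zone Q| = 45 − 5 = 40.00.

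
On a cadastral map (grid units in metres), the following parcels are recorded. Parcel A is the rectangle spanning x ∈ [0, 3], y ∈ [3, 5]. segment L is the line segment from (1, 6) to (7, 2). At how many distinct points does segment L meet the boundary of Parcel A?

The segment meets the boundary at (3,4.667), (2.5,5).

2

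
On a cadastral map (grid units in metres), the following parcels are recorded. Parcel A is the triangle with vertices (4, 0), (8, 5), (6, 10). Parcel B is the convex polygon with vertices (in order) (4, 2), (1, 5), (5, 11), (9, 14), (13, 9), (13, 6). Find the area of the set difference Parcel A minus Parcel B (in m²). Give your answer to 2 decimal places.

2.04

|Parcel A| = 15, |Parcel A∩Parcel B| = 12.9563.
|Parcel A ∖ Parcel B| = |Parcel A| − |Parcel A∩Parcel B| = 15 − 12.9563 = 2.04.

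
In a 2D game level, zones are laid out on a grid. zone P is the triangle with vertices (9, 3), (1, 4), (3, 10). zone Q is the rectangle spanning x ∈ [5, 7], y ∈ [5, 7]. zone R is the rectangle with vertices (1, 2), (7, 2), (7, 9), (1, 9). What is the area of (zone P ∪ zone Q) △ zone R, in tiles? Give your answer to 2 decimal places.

|zone P ∪ zone Q| = 26.1905.
|(zone P ∪ zone Q) ∩ zone R| = 23.5119.
|(zone P ∪ zone Q) △ zone R| = 26.1905 + 42 − 47.0238 = 21.17.

21.17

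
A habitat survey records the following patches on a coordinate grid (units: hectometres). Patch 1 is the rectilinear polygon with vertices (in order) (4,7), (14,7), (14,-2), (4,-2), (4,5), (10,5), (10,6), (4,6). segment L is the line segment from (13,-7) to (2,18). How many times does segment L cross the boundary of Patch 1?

4

The segment meets the boundary at (6.84,7), (7.28,6), (7.72,5), (10.8,-2).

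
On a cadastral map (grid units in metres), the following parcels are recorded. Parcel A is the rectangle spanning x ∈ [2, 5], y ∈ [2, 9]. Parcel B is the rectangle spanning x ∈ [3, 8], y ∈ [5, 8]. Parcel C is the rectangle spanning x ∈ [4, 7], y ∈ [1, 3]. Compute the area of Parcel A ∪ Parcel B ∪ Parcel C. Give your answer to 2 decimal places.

By inclusion–exclusion:
Individual areas: |Parcel A| = 21, |Parcel B| = 15, |Parcel C| = 6.
|Parcel A∩Parcel B|: x∈[3,5], y∈[5,8] → 2·3 = 6.
|Parcel A∩Parcel C|: x∈[4,5], y∈[2,3] → 1·1 = 1.
|Parcel B∩Parcel C| = 0 (no overlap).
|Parcel A∩Parcel B∩Parcel C| = 0.
|Parcel A ∪ Parcel B ∪ Parcel C| = 42 − 7 + 0 = 35.00.

35.00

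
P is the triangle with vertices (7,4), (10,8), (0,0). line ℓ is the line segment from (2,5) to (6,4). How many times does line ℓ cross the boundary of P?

The segment meets the boundary at (5.238,4.19).

1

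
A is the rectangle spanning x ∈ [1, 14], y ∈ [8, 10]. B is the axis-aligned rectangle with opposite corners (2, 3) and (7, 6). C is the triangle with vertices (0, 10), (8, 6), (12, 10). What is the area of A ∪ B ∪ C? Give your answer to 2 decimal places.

By inclusion–exclusion:
Individual areas: |A| = 26, |B| = 15, |C| = 24.
|A∩B| = 0 (no overlap).
|A∩C| = 17.75.
|B∩C| = 0.
|A∩B∩C| = 0.
|A ∪ B ∪ C| = 65 − 17.75 + 0 = 47.25.

47.25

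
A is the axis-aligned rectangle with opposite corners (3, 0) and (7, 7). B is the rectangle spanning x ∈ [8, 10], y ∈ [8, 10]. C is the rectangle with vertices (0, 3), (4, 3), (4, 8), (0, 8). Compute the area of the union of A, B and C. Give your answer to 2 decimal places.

By inclusion–exclusion:
Individual areas: |A| = 28, |B| = 4, |C| = 20.
|A∩B| = 0 (no overlap).
|A∩C|: x∈[3,4], y∈[3,7] → 1·4 = 4.
|B∩C| = 0 (no overlap).
|A∩B∩C| = 0.
|A ∪ B ∪ C| = 52 − 4 + 0 = 48.00.

48.00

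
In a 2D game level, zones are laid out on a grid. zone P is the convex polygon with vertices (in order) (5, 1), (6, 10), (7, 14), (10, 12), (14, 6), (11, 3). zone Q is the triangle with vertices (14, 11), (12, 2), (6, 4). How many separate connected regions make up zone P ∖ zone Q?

zone P ∖ zone Q splits into 2 disjoint pieces (area 41.9298, area 1.4881).

2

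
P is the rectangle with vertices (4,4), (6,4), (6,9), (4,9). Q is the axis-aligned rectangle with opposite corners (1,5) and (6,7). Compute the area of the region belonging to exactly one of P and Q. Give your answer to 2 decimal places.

|P∩Q|: x∈[4,6], y∈[5,7] → 2·2 = 4.
|P △ Q| = |P| + |Q| − 2·|P∩Q| = 10 + 10 − 8 = 12.00.

12.00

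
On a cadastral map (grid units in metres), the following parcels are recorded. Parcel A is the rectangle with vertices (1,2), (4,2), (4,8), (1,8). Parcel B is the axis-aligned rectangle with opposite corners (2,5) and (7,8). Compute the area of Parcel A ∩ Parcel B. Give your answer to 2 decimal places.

|Parcel A∩Parcel B|: x∈[2,4], y∈[5,8] → 2·3 = 6.

6.00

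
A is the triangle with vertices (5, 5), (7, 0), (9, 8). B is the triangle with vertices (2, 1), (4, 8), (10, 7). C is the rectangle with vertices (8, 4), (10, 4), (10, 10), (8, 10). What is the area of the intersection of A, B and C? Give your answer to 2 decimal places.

The intersection is the polygon with vertices (8.091,7.318), (8.8,7.2), (8.461,5.846), (8,5.5), (8,7.25).
By the shoelace formula its area is 0.98.

0.98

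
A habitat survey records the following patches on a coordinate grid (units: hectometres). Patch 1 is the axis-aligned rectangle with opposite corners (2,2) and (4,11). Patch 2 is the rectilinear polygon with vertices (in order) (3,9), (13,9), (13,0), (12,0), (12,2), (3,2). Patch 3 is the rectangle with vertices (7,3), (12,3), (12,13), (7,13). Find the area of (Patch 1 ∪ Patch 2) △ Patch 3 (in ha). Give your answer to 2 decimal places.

73.00

|Patch 1 ∪ Patch 2| = 83.
|(Patch 1 ∪ Patch 2) ∩ Patch 3| = 30.
|(Patch 1 ∪ Patch 2) △ Patch 3| = 83 + 50 − 60 = 73.00.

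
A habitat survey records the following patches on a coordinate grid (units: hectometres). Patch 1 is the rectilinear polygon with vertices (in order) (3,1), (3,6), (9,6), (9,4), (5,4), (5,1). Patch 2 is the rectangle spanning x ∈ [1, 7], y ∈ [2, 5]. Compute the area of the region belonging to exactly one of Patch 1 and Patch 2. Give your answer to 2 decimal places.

|Patch 1| = 18, |Patch 2| = 18, |Patch 1∩Patch 2| = 8.
|Patch 1 △ Patch 2| = |Patch 1| + |Patch 2| − 2·|Patch 1∩Patch 2| = 18 + 18 − 16 = 20.00.

20.00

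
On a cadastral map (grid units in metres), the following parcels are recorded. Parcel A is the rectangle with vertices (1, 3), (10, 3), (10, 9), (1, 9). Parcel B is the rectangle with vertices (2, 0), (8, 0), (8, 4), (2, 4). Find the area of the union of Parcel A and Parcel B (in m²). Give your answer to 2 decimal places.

By inclusion–exclusion:
Individual areas: |Parcel A| = 54, |Parcel B| = 24.
|Parcel A∩Parcel B|: x∈[2,8], y∈[3,4] → 6·1 = 6.
|Parcel A ∪ Parcel B| = 78 − 6 = 72.00.

72.00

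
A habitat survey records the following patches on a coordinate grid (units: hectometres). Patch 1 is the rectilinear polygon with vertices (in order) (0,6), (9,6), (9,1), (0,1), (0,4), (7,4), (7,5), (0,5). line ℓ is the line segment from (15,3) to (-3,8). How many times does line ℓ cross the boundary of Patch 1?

2

The segment meets the boundary at (4.2,6), (9,4.667).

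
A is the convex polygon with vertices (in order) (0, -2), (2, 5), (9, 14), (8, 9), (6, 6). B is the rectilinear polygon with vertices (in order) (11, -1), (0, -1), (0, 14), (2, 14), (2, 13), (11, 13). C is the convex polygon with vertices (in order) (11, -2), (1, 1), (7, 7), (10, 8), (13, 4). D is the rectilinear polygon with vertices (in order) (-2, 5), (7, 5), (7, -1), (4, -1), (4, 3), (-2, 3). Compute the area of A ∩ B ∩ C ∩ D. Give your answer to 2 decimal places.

The intersection is the polygon with vertices (5,5), (5.25,5), (3.75,3), (3,3).
By the shoelace formula its area is 1.00.

1.00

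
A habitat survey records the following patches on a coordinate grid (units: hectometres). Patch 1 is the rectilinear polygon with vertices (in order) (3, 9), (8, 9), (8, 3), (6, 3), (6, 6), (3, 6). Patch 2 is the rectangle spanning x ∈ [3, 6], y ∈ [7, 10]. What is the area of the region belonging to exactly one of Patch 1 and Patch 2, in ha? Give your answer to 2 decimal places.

18.00

|Patch 1| = 21, |Patch 2| = 9, |Patch 1∩Patch 2| = 6.
|Patch 1 △ Patch 2| = |Patch 1| + |Patch 2| − 2·|Patch 1∩Patch 2| = 21 + 9 − 12 = 18.00.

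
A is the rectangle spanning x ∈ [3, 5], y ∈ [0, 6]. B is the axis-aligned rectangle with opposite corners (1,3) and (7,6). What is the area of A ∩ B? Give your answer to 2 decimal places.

|A∩B|: x∈[3,5], y∈[3,6] → 2·3 = 6.

6.00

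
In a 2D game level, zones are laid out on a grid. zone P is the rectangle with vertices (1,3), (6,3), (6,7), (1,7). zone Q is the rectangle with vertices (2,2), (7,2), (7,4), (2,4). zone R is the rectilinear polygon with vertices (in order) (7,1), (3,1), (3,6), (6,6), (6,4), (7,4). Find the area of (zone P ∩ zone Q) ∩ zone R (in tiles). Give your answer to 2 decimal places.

3.00

The region (zone P ∩ zone Q) ∩ zone R is the polygon with vertices (3,3), (3,4), (6,4), (6,3).
By the shoelace formula its area is 3.00.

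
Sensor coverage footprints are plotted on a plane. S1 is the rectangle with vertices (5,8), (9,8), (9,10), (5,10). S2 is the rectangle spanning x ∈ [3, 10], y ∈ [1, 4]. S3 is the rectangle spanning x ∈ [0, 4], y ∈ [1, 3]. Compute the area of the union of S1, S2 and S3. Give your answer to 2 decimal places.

35.00

By inclusion–exclusion:
Individual areas: |S1| = 8, |S2| = 21, |S3| = 8.
|S1∩S2| = 0 (no overlap).
|S1∩S3| = 0 (no overlap).
|S2∩S3|: x∈[3,4], y∈[1,3] → 1·2 = 2.
|S1∩S2∩S3| = 0.
|S1 ∪ S2 ∪ S3| = 37 − 2 + 0 = 35.00.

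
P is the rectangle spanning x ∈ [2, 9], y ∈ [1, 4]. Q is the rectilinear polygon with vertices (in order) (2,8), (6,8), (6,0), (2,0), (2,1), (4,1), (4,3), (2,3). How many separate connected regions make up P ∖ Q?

P ∖ Q splits into 2 disjoint pieces (area 9, area 4).

2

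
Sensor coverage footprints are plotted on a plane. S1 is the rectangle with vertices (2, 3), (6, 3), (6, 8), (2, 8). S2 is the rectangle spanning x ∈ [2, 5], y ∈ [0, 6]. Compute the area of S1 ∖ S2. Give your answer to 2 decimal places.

|S1∩S2|: x∈[2,5], y∈[3,6] → 3·3 = 9.
|S1| = 20.
|S1 ∖ S2| = |S1| − |S1∩S2| = 20 − 9 = 11.00.

11.00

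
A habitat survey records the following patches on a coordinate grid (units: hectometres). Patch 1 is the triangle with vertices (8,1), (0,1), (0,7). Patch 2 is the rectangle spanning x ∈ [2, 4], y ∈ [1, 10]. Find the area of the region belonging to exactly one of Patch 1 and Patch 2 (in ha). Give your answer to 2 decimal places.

27.00

|Patch 1| = 24, |Patch 2| = 18, |Patch 1∩Patch 2| = 7.5.
|Patch 1 △ Patch 2| = |Patch 1| + |Patch 2| − 2·|Patch 1∩Patch 2| = 24 + 18 − 15 = 27.00.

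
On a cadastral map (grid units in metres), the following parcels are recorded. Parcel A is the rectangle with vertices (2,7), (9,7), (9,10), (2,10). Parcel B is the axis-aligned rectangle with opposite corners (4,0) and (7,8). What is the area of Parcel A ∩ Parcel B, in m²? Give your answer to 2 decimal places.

|Parcel A∩Parcel B|: x∈[4,7], y∈[7,8] → 3·1 = 3.

3.00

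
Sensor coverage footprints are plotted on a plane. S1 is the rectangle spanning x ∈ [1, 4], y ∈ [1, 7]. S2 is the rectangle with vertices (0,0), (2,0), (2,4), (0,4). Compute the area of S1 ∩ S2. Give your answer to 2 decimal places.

|S1∩S2|: x∈[1,2], y∈[1,4] → 1·3 = 3.

3.00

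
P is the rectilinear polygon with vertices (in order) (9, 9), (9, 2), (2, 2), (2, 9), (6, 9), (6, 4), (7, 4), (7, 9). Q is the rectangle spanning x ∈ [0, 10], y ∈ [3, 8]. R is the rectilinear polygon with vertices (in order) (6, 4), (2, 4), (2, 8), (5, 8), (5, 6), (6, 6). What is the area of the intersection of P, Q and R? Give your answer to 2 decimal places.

The intersection is the polygon with vertices (2,8), (5,8), (5,6), (6,6), (6,4), (2,4).
By the shoelace formula its area is 14.00.

14.00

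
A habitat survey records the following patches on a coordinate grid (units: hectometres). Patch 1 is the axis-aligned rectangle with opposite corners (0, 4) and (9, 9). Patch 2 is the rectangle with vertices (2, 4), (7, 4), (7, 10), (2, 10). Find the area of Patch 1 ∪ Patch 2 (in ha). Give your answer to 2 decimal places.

50.00

By inclusion–exclusion:
Individual areas: |Patch 1| = 45, |Patch 2| = 30.
|Patch 1∩Patch 2|: x∈[2,7], y∈[4,9] → 5·5 = 25.
|Patch 1 ∪ Patch 2| = 75 − 25 = 50.00.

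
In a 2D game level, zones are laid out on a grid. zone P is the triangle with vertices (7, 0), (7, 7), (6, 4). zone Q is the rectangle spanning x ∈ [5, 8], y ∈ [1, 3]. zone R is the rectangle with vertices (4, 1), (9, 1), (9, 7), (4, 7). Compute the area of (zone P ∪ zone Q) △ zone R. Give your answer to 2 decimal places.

|zone P ∪ zone Q| = 8.5.
|(zone P ∪ zone Q) ∩ zone R| = 8.375.
|(zone P ∪ zone Q) △ zone R| = 8.5 + 30 − 16.75 = 21.75.

21.75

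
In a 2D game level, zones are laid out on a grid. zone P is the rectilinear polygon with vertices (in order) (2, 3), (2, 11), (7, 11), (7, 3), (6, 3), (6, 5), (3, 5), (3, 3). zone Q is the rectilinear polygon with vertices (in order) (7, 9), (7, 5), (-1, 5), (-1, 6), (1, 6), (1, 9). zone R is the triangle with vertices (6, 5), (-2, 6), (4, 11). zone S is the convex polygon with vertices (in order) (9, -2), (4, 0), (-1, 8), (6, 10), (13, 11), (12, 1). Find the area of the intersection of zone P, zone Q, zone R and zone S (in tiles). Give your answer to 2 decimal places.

12.30

The intersection is the polygon with vertices (6,5), (2,5.5), (2,8.857), (2.5,9), (4.667,9).
By the shoelace formula its area is 12.30.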